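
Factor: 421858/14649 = 2^1*3^( - 1)*19^( - 1)*257^( - 1 )*210929^1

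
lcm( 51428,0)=0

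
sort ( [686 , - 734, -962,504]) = [ - 962,- 734,504, 686]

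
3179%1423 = 333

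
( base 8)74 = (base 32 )1S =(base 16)3C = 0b111100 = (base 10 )60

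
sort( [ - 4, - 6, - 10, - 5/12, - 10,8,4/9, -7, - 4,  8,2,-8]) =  [ -10, - 10, - 8, - 7 , - 6,-4, -4, - 5/12, 4/9,2,8,8] 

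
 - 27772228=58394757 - 86166985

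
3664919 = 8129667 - 4464748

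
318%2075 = 318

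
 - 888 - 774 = - 1662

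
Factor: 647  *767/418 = 496249/418 = 2^( - 1 )*11^( - 1)*13^1*19^( - 1 )*59^1*647^1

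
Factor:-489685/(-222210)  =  2^(-1)*3^(-3)*7^1*17^1=119/54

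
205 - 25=180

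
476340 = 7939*60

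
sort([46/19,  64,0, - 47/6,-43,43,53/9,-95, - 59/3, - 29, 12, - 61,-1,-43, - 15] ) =[ - 95,-61,-43, - 43,-29,  -  59/3, - 15,  -  47/6, - 1,0, 46/19,  53/9,12,43,64]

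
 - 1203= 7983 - 9186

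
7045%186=163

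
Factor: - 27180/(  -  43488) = 2^ ( - 3 ) *5^1=5/8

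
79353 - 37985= 41368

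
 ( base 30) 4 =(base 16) 4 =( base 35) 4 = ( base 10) 4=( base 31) 4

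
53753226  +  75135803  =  128889029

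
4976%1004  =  960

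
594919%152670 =136909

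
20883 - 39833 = -18950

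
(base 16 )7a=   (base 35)3H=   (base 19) 68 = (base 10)122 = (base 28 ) 4a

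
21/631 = 21/631= 0.03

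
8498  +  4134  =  12632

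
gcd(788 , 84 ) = 4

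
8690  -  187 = 8503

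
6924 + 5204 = 12128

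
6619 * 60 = 397140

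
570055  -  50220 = 519835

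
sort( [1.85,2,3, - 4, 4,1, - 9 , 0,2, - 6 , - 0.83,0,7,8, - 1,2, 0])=[ - 9, - 6, -4,-1, - 0.83,0,0,0,1,1.85  ,  2, 2 , 2,3 , 4,  7,8 ] 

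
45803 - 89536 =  - 43733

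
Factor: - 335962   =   - 2^1 * 11^1*15271^1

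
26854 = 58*463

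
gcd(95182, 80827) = 1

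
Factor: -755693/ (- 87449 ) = 67^1*  157^ ( - 1) * 557^( - 1)*11279^1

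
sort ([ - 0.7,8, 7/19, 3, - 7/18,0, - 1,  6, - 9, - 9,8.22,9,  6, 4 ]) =[ - 9, -9, - 1, - 0.7, - 7/18,  0,  7/19, 3,  4,  6, 6,8, 8.22, 9]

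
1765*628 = 1108420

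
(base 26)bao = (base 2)1111000101000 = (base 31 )811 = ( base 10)7720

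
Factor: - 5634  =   - 2^1 * 3^2*313^1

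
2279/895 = 2279/895 = 2.55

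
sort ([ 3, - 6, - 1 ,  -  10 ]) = [  -  10,-6,  -  1,3] 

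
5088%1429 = 801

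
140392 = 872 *161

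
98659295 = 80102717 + 18556578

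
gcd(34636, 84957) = 1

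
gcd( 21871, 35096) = 1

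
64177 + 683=64860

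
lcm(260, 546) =5460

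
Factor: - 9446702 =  - 2^1*4723351^1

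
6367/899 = 7 + 74/899 = 7.08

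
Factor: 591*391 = 3^1*17^1*23^1*197^1 = 231081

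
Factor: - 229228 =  - 2^2 * 17^1*3371^1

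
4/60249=4/60249 = 0.00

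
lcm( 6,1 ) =6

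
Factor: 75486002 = 2^1*41^1*920561^1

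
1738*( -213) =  - 370194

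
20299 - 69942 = -49643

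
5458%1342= 90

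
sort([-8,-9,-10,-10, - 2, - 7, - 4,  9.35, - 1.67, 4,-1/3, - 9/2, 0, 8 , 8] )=[ - 10,- 10, - 9, - 8,- 7, - 9/2, - 4, - 2,-1.67 ,- 1/3 , 0,4, 8, 8,9.35] 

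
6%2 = 0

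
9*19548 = 175932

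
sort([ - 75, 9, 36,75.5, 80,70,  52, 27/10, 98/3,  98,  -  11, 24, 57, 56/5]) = [-75,  -  11, 27/10,9,56/5, 24, 98/3, 36, 52,57, 70, 75.5,80, 98]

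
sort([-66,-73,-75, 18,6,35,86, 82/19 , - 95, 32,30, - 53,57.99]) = [  -  95, - 75 , - 73 , - 66, - 53,82/19, 6,18,30 , 32,35, 57.99,86]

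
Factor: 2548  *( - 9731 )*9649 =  - 2^2*7^2*13^1*37^1 * 263^1*9649^1 = - 239242979612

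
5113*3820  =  19531660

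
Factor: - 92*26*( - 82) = 2^4*13^1*23^1*41^1 =196144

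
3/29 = 3/29 = 0.10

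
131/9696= 131/9696 = 0.01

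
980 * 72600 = 71148000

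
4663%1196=1075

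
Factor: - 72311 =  - 167^1*433^1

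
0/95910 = 0 = 0.00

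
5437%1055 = 162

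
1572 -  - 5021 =6593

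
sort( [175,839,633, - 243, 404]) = [ - 243,175, 404,633,839] 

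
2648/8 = 331 =331.00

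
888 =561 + 327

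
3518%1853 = 1665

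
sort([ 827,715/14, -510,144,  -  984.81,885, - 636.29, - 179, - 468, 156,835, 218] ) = [ - 984.81, - 636.29, - 510, - 468, - 179,715/14 , 144, 156, 218,827,  835, 885]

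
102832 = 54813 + 48019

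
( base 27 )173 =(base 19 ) 2a9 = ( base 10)921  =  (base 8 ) 1631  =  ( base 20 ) 261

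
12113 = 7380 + 4733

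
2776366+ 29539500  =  32315866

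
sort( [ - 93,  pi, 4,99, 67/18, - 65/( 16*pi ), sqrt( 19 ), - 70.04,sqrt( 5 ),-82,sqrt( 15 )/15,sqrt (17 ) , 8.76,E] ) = [ - 93 , - 82,  -  70.04, - 65/(16*pi ),sqrt(15 ) /15,sqrt(5),E,pi, 67/18, 4,sqrt( 17 ),sqrt( 19 ), 8.76,  99 ]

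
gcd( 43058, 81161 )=1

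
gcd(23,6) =1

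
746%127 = 111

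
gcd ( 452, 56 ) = 4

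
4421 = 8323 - 3902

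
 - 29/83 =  - 1 + 54/83 = - 0.35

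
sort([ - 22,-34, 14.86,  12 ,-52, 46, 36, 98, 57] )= [ - 52, - 34, - 22,12,14.86, 36, 46, 57, 98 ] 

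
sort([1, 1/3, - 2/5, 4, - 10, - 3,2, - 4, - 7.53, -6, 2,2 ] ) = [-10,- 7.53, - 6, - 4,  -  3, - 2/5, 1/3,1,2,2, 2, 4]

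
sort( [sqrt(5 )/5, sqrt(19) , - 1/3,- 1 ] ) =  [ - 1 , - 1/3,sqrt( 5 ) /5,sqrt ( 19 )]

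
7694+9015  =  16709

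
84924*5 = 424620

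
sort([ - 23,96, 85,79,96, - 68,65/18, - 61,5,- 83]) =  [ - 83, - 68,-61,- 23,65/18,5 , 79, 85,96, 96 ] 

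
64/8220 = 16/2055  =  0.01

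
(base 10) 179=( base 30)5T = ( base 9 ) 218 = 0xb3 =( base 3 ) 20122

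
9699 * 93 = 902007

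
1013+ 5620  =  6633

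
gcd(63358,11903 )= 1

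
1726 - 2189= - 463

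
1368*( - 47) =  - 64296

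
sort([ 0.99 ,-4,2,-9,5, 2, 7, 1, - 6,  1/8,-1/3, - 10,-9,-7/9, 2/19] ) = [-10, - 9, - 9,-6, - 4, - 7/9,  -  1/3,2/19, 1/8, 0.99,  1, 2, 2, 5,7]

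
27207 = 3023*9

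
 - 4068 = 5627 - 9695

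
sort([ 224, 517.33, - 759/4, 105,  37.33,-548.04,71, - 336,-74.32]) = [-548.04, - 336, - 759/4, - 74.32,37.33,71,  105,224, 517.33]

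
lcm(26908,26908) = 26908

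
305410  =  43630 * 7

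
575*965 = 554875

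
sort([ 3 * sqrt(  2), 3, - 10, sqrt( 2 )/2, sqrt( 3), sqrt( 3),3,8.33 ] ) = [ - 10, sqrt( 2)/2,sqrt( 3), sqrt( 3 ),3, 3,3*sqrt( 2),8.33]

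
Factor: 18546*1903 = 2^1*3^1* 11^2*173^1*281^1= 35293038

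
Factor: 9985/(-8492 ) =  - 2^ ( - 2 )*5^1*11^( - 1)*193^( - 1)* 1997^1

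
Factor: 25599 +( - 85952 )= - 60353^1 = - 60353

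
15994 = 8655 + 7339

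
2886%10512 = 2886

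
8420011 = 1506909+6913102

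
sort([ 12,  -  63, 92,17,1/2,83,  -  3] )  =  [-63,-3, 1/2,12, 17, 83,  92] 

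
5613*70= 392910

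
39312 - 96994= - 57682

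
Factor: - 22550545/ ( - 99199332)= 2^(-2)*3^( - 2 )*5^1  *  29^1 * 1427^(  -  1 )*1931^(-1)*155521^1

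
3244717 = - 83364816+86609533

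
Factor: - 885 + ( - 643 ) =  - 1528 = - 2^3*191^1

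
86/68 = 1 + 9/34 = 1.26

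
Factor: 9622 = 2^1*17^1*283^1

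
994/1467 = 994/1467=   0.68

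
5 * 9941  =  49705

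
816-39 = 777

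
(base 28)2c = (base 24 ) 2K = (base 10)68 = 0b1000100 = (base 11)62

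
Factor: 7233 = 3^1*2411^1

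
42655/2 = 21327 + 1/2 = 21327.50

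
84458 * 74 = 6249892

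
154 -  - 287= 441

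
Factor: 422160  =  2^4*3^1*5^1*1759^1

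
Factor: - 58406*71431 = -4171998986 = - 2^1*19^1*29^1*53^1*61^1*1171^1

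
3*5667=17001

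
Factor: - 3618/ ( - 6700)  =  2^( - 1 )*3^3 * 5^( - 2 ) = 27/50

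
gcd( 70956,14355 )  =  9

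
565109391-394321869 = 170787522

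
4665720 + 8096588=12762308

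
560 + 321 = 881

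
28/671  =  28/671 = 0.04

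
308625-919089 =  - 610464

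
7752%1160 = 792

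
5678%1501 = 1175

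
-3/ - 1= 3 + 0/1 = 3.00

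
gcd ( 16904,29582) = 4226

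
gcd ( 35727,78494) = 1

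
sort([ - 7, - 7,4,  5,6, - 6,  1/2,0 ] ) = [ - 7,- 7,  -  6,  0,  1/2,4, 5,6 ]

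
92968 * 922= 85716496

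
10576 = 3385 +7191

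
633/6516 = 211/2172= 0.10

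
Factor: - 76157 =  - 76157^1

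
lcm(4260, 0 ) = 0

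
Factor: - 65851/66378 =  - 2^( - 1)*3^(-1)*13^( - 1)*23^( - 1)*37^(-1 )*65851^1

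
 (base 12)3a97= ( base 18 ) 12e7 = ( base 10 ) 6739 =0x1A53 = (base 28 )8gj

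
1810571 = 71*25501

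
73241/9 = 73241/9 = 8137.89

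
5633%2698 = 237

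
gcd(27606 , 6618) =6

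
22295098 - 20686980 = 1608118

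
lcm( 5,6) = 30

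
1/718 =1/718 = 0.00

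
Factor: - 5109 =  - 3^1*13^1 *131^1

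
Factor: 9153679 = 9153679^1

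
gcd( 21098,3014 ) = 3014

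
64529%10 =9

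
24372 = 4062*6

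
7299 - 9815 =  - 2516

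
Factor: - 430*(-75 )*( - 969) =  - 31250250 = - 2^1*3^2 * 5^3*  17^1*19^1 * 43^1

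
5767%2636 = 495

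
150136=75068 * 2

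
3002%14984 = 3002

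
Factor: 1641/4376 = 2^( - 3)*3^1 = 3/8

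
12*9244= 110928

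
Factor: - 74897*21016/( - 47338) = 787017676/23669  =  2^2*37^1*71^1*23669^ ( - 1 )*74897^1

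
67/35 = 67/35=1.91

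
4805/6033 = 4805/6033=   0.80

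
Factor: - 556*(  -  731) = 406436 = 2^2*17^1*43^1 * 139^1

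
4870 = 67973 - 63103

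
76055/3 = 76055/3 = 25351.67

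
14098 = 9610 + 4488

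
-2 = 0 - 2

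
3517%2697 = 820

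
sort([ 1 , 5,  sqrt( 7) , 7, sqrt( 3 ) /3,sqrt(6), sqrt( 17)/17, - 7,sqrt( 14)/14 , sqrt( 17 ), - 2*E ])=[-7 , - 2*E,sqrt(17 ) /17,sqrt(14 ) /14, sqrt( 3 )/3, 1,  sqrt( 6), sqrt( 7 ),sqrt(17), 5, 7]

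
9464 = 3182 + 6282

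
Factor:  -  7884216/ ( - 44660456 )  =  985527/5582557=3^4*23^3 *269^(-1)*20753^( - 1) 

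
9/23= 9/23 = 0.39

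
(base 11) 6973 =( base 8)21703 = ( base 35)7gk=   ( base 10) 9155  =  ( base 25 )EG5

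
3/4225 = 3/4225 = 0.00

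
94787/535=94787/535 = 177.17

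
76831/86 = 76831/86 = 893.38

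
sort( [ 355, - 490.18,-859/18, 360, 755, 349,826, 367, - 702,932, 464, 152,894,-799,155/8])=[- 799, - 702, - 490.18  , - 859/18,155/8, 152, 349, 355,360, 367, 464,  755, 826,894, 932] 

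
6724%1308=184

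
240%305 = 240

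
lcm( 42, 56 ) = 168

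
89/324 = 89/324 = 0.27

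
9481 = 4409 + 5072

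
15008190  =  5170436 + 9837754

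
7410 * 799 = 5920590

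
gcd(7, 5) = 1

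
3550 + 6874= 10424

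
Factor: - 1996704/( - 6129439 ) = 2^5 * 3^3*2311^1*6129439^( - 1 ) 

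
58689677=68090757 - 9401080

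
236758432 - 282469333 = -45710901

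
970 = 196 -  - 774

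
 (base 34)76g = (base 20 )10FC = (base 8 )20170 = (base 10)8312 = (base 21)ihh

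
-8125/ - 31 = 262 + 3/31 = 262.10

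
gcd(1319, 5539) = 1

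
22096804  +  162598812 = 184695616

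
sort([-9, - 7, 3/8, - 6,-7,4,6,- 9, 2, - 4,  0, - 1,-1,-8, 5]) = [ - 9 , - 9, - 8, - 7, - 7,-6, - 4 , - 1, - 1, 0,  3/8, 2,4, 5, 6] 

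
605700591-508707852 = 96992739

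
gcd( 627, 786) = 3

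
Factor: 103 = 103^1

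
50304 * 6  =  301824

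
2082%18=12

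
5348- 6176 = -828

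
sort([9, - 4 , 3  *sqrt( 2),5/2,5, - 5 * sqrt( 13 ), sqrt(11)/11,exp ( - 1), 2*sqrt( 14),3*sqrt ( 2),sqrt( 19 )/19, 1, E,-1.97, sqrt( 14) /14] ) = [- 5* sqrt( 13 ), - 4, - 1.97, sqrt( 19)/19, sqrt( 14)/14, sqrt( 11)/11,exp (  -  1 ), 1, 5/2,E,3*sqrt(2),3* sqrt( 2),  5 , 2 * sqrt( 14),9] 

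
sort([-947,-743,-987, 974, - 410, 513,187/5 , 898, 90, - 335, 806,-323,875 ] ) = [ - 987, - 947, - 743,-410,-335, - 323,  187/5,90, 513, 806,875 , 898, 974 ] 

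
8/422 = 4/211= 0.02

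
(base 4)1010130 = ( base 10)4380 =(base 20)AJ0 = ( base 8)10434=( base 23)86A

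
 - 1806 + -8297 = -10103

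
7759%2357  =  688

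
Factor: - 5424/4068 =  - 2^2*3^( - 1) = - 4/3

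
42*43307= 1818894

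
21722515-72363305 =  - 50640790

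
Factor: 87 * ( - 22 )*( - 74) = 141636 = 2^2 * 3^1*11^1*29^1* 37^1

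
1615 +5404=7019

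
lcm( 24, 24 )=24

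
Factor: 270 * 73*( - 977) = - 2^1 *3^3*5^1*73^1 *977^1  =  - 19256670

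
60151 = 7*8593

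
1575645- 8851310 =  - 7275665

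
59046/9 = 6560 + 2/3 = 6560.67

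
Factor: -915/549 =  - 3^(-1 )*5^1 = - 5/3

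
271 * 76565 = 20749115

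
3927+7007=10934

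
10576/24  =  1322/3=440.67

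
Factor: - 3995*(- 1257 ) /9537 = 5^1*11^( - 1) * 17^(- 1 ) * 47^1*419^1 = 98465/187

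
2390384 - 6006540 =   -  3616156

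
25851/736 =35+91/736 = 35.12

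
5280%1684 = 228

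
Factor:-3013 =- 23^1*131^1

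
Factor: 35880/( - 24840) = - 3^( - 2 ) * 13^1= - 13/9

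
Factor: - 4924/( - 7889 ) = 2^2*7^( - 3)*23^( - 1)*1231^1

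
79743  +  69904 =149647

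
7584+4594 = 12178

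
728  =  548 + 180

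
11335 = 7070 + 4265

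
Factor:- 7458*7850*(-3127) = 2^2*3^1*5^2*11^1*53^1*59^1*113^1*157^1 = 183071153100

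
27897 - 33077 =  - 5180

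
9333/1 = 9333  =  9333.00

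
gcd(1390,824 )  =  2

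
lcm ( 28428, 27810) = 1279260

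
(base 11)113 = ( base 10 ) 135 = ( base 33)43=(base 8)207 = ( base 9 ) 160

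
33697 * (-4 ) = -134788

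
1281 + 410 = 1691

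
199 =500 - 301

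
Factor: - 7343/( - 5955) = 3^( - 1)*5^( - 1)*7^1* 397^( - 1 )*1049^1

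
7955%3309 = 1337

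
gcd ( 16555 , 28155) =5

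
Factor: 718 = 2^1*359^1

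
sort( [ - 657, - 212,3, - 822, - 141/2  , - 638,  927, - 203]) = [-822, - 657, - 638, - 212, - 203,-141/2,3, 927]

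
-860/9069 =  - 860/9069 = - 0.09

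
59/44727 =59/44727 = 0.00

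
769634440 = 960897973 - 191263533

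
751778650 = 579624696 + 172153954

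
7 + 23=30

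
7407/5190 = 2469/1730  =  1.43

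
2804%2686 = 118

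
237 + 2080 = 2317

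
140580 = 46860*3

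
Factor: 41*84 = 2^2*3^1*7^1* 41^1 = 3444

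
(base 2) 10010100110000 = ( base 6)112024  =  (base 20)13G0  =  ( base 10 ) 9520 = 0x2530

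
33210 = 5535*6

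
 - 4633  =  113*(-41 ) 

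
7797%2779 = 2239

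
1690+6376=8066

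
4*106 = 424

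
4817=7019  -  2202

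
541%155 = 76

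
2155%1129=1026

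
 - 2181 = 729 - 2910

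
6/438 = 1/73 = 0.01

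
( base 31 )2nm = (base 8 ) 5141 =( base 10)2657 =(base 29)34I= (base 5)41112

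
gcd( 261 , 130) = 1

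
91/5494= 91/5494 = 0.02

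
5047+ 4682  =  9729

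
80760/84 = 961+3/7 = 961.43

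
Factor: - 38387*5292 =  - 2^2*3^3 * 7^2*23^1 * 1669^1 =- 203144004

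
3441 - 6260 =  - 2819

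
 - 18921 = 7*( - 2703)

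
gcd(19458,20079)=207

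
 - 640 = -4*160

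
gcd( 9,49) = 1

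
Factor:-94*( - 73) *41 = 2^1*41^1* 47^1*73^1=281342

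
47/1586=47/1586 = 0.03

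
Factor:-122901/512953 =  - 213/889 = -3^1*7^( - 1 )*71^1*127^(  -  1) 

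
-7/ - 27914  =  7/27914 = 0.00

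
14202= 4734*3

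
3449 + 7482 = 10931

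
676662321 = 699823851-23161530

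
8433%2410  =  1203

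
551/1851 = 551/1851=0.30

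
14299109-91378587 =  - 77079478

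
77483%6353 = 1247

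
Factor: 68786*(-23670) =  - 2^2*3^2 * 5^1 * 163^1*211^1*263^1= - 1628164620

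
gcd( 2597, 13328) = 49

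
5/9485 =1/1897 = 0.00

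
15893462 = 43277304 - 27383842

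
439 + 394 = 833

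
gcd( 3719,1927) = 1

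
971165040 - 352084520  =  619080520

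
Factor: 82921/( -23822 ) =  - 2^( - 1 ) * 43^(- 1) * 101^1 * 277^( - 1 ) * 821^1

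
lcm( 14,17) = 238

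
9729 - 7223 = 2506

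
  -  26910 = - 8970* 3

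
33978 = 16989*2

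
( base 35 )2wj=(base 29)47M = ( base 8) 7005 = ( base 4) 320011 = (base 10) 3589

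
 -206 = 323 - 529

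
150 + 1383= 1533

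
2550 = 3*850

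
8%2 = 0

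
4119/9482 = 4119/9482  =  0.43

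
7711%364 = 67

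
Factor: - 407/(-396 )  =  37/36  =  2^( - 2)*3^( - 2 )*37^1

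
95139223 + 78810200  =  173949423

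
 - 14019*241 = - 3378579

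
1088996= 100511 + 988485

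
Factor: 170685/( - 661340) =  - 34137/132268 = -2^( - 2)*3^2*43^ ( - 1)*769^( - 1)*3793^1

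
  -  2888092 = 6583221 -9471313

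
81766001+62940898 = 144706899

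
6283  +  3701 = 9984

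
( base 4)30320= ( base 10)824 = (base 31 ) qi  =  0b1100111000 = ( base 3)1010112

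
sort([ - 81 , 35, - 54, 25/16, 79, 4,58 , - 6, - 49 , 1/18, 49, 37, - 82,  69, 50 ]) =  [ - 82,-81, - 54, - 49,-6,  1/18 , 25/16, 4, 35, 37,  49, 50,58, 69, 79] 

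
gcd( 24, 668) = 4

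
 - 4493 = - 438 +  - 4055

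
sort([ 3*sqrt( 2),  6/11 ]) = [6/11 , 3*sqrt( 2)] 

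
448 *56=25088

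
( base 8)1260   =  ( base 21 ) 1bg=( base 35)jn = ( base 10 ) 688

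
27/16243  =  27/16243 = 0.00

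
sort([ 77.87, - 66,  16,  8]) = [ - 66,  8, 16, 77.87 ]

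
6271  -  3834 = 2437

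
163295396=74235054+89060342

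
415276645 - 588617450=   -  173340805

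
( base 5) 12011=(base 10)881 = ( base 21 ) 1kk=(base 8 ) 1561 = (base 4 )31301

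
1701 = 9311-7610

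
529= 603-74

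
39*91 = 3549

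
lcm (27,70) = 1890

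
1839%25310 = 1839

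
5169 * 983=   5081127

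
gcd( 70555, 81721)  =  1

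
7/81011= 1/11573 = 0.00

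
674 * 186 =125364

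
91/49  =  13/7  =  1.86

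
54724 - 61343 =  - 6619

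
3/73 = 3/73 =0.04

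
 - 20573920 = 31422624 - 51996544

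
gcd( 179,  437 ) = 1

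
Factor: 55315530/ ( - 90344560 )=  - 5531553/9034456 =- 2^( - 3)*3^2*614617^1* 1129307^(-1 ) 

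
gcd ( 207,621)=207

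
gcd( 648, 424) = 8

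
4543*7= 31801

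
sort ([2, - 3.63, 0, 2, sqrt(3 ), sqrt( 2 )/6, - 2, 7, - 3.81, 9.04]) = [-3.81, - 3.63, - 2, 0, sqrt( 2 )/6,  sqrt(3 ), 2,2, 7, 9.04]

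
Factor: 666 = 2^1*3^2* 37^1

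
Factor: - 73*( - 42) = 3066 = 2^1 * 3^1 * 7^1*73^1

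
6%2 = 0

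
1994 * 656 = 1308064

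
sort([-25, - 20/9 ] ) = [ - 25, - 20/9] 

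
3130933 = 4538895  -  1407962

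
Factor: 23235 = 3^1 *5^1 * 1549^1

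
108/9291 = 36/3097 =0.01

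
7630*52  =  396760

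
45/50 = 9/10 = 0.90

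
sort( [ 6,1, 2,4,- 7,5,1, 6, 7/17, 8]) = [-7,7/17,1, 1, 2, 4, 5, 6, 6,8]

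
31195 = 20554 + 10641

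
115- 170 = -55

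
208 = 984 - 776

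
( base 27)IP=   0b111111111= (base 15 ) 241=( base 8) 777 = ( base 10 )511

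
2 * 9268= 18536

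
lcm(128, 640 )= 640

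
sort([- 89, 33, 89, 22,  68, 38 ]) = [- 89,22,33, 38, 68, 89] 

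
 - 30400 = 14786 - 45186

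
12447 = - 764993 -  - 777440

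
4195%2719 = 1476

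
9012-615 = 8397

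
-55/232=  - 55/232 =-0.24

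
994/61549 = 994/61549=0.02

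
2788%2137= 651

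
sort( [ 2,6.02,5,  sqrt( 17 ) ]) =[ 2, sqrt (17),  5, 6.02] 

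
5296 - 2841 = 2455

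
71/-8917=- 1  +  8846/8917 = -0.01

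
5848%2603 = 642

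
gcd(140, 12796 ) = 28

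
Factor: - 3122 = - 2^1*7^1*223^1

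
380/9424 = 5/124 = 0.04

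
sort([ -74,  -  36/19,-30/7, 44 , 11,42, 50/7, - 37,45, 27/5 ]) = [ - 74 , - 37, - 30/7,-36/19 , 27/5 , 50/7, 11 , 42, 44, 45] 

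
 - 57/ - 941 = 57/941 = 0.06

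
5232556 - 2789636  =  2442920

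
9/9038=9/9038=0.00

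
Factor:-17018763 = -3^1*1613^1 * 3517^1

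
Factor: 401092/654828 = 509/831 = 3^ ( - 1) * 277^(-1 )*509^1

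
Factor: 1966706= 2^1*7^1*59^1*2381^1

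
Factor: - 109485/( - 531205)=3^3  *131^( - 1) = 27/131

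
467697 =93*5029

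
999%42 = 33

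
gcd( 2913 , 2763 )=3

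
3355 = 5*671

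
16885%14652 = 2233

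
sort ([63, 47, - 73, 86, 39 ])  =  [ - 73, 39, 47,63, 86]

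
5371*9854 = 52925834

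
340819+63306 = 404125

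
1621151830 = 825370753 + 795781077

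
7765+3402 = 11167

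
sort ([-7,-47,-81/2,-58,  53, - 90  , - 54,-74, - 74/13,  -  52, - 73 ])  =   [-90, - 74, - 73,-58, - 54,-52,-47, - 81/2, - 7,-74/13,  53 ] 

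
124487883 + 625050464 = 749538347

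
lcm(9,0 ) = 0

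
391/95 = 4+11/95=   4.12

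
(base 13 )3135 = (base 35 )5JE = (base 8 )15224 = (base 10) 6804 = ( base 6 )51300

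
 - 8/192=-1 + 23/24 =- 0.04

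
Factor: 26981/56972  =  2^( - 2)*14243^ ( - 1)*26981^1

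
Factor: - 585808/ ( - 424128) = 779/564  =  2^( - 2) * 3^( - 1)*19^1*41^1*47^( - 1)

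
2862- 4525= - 1663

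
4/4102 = 2/2051 =0.00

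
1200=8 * 150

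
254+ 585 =839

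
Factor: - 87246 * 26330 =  - 2297187180=- 2^2*3^2*5^1*37^1 * 131^1 * 2633^1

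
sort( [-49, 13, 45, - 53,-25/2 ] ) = [  -  53, - 49, - 25/2,  13,45]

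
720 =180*4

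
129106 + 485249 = 614355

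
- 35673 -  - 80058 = 44385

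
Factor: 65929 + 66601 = 132530 = 2^1*5^1 * 29^1*457^1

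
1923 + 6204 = 8127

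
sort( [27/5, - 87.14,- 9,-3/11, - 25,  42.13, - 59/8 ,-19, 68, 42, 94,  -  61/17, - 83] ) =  [-87.14 , - 83,-25, - 19, - 9, - 59/8,- 61/17,-3/11, 27/5, 42,42.13,68 , 94]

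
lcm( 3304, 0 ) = 0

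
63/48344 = 63/48344 = 0.00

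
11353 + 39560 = 50913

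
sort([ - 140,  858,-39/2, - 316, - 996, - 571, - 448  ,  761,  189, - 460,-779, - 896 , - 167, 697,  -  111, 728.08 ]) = [ - 996,-896, - 779, - 571, - 460, - 448, - 316, - 167, - 140, - 111, - 39/2,  189,  697, 728.08,761, 858 ] 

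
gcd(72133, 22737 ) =53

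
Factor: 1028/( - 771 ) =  - 2^2 * 3^( - 1 ) = - 4/3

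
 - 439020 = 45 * ( - 9756) 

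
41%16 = 9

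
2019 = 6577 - 4558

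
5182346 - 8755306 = -3572960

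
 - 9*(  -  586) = 5274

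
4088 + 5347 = 9435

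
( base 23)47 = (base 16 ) 63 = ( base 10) 99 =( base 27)3I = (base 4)1203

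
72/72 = 1 = 1.00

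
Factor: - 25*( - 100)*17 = 2^2*5^4*17^1 = 42500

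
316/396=79/99 =0.80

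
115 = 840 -725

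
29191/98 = 29191/98 = 297.87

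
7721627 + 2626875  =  10348502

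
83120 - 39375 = 43745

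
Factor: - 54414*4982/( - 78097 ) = 2^2*3^2 *29^( - 1)*47^1*53^1*2693^( - 1)*3023^1 = 271090548/78097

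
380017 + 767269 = 1147286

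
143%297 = 143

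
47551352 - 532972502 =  - 485421150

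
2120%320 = 200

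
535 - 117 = 418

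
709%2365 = 709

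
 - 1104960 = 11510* (-96) 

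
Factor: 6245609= 6245609^1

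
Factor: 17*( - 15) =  - 3^1*5^1 *17^1  =  -255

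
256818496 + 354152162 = 610970658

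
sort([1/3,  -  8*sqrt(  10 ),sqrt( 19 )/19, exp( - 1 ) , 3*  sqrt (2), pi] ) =[ - 8*sqrt( 10), sqrt(19)/19, 1/3,exp(-1),pi, 3*sqrt(2 )]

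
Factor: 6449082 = 2^1*3^1 * 1074847^1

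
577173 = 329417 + 247756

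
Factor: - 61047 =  - 3^3*7^1*17^1*19^1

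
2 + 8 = 10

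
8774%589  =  528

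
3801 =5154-1353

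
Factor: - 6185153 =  - 13^1  *47^1*53^1*191^1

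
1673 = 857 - -816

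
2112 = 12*176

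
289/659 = 289/659 = 0.44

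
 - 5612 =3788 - 9400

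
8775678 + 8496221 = 17271899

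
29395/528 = 29395/528 = 55.67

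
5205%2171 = 863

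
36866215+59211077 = 96077292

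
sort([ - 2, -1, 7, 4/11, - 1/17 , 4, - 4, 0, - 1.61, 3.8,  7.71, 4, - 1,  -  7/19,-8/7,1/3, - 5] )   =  [ - 5, - 4  ,-2, - 1.61, - 8/7, - 1, - 1,-7/19, - 1/17,0, 1/3, 4/11,3.8,4,  4, 7,7.71 ] 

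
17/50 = 17/50 = 0.34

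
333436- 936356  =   - 602920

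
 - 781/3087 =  - 1 + 2306/3087 = - 0.25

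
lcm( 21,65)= 1365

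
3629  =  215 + 3414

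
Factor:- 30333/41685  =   - 10111/13895 = - 5^(-1) *7^(-1) * 397^( - 1 ) * 10111^1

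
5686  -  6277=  - 591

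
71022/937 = 71022/937 = 75.80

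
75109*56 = 4206104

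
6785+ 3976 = 10761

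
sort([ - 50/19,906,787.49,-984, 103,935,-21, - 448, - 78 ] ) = [ - 984,-448,-78, - 21, - 50/19, 103,787.49,906,935]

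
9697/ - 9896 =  - 9697/9896 = - 0.98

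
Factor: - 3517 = -3517^1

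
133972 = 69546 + 64426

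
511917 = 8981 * 57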